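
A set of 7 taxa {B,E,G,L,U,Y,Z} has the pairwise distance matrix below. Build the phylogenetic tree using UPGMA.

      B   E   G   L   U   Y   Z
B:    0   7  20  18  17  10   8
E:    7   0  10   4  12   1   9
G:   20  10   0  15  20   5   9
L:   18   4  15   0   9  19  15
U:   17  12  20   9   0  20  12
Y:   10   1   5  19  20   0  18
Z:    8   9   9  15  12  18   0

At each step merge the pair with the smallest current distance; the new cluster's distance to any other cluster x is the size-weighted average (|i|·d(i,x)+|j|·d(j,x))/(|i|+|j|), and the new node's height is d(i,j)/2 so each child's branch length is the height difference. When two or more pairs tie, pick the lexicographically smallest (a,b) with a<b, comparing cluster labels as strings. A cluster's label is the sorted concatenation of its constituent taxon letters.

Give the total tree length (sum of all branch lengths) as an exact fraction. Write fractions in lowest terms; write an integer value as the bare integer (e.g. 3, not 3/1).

1021/30

step 1: merge (E,Y) at d=1; branch lengths E→1/2, Y→1/2; new cluster EY
  updated: d(B,EY)=17/2, d(EY,G)=15/2, d(EY,L)=23/2, d(EY,U)=16, d(EY,Z)=27/2
step 2: merge (EY,G) at d=15/2; branch lengths EY→13/4, G→15/4; new cluster EGY
  updated: d(B,EGY)=37/3, d(EGY,L)=38/3, d(EGY,U)=52/3, d(EGY,Z)=12
step 3: merge (B,Z) at d=8; branch lengths B→4, Z→4; new cluster BZ
  updated: d(BZ,EGY)=73/6, d(BZ,L)=33/2, d(BZ,U)=29/2
step 4: merge (L,U) at d=9; branch lengths L→9/2, U→9/2; new cluster LU
  updated: d(BZ,LU)=31/2, d(EGY,LU)=15
step 5: merge (BZ,EGY) at d=73/6; branch lengths BZ→25/12, EGY→7/3; new cluster BEGYZ
  updated: d(BEGYZ,LU)=76/5
step 6: merge (BEGYZ,LU) at d=76/5; branch lengths BEGYZ→91/60, LU→31/10; new cluster BEGLUYZ
final tree: (((B:4,Z:4):25/12,((E:1/2,Y:1/2):13/4,G:15/4):7/3):91/60,(L:9/2,U:9/2):31/10)
total length: 1021/30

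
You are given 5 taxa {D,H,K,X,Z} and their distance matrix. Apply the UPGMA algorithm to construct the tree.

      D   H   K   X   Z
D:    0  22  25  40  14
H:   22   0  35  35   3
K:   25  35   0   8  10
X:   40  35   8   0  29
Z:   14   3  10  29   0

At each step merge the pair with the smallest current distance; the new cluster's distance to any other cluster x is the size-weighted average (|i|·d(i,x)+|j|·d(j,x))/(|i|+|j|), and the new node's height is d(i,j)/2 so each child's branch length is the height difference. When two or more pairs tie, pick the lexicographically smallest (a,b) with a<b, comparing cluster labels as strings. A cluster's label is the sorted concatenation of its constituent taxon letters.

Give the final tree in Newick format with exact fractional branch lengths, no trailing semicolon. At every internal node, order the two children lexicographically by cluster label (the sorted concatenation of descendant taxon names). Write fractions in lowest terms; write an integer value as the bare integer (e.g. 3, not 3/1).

iteration 1: select H,Z (d=3); attach at lengths (3/2, 3/2); label the merged cluster HZ
  updated: d(D,HZ)=18, d(HZ,K)=45/2, d(HZ,X)=32
iteration 2: select K,X (d=8); attach at lengths (4, 4); label the merged cluster KX
  updated: d(D,KX)=65/2, d(HZ,KX)=109/4
iteration 3: select D,HZ (d=18); attach at lengths (9, 15/2); label the merged cluster DHZ
  updated: d(DHZ,KX)=29
iteration 4: select DHZ,KX (d=29); attach at lengths (11/2, 21/2); label the merged cluster DHKXZ
final tree: ((D:9,(H:3/2,Z:3/2):15/2):11/2,(K:4,X:4):21/2)
total length: 87/2

((D:9,(H:3/2,Z:3/2):15/2):11/2,(K:4,X:4):21/2)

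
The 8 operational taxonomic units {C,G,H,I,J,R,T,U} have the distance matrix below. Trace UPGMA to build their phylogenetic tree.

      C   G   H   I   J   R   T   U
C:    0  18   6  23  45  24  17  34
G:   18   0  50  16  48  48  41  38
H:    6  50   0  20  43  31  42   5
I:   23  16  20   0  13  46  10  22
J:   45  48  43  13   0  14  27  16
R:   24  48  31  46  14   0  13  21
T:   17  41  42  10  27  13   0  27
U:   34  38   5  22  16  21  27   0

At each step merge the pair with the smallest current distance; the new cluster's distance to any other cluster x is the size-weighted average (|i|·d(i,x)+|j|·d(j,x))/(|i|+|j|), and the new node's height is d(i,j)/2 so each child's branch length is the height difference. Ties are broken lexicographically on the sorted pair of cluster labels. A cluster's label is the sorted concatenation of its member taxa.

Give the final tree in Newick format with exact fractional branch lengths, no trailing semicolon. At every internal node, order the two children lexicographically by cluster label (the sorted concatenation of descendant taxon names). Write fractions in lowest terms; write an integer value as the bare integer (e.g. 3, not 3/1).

iteration 1: select H,U (d=5); attach at lengths (5/2, 5/2); label the merged cluster HU
  updated: d(C,HU)=20, d(G,HU)=44, d(HU,I)=21, d(HU,J)=59/2, d(HU,R)=26, d(HU,T)=69/2
iteration 2: select I,T (d=10); attach at lengths (5, 5); label the merged cluster IT
  updated: d(C,IT)=20, d(G,IT)=57/2, d(HU,IT)=111/4, d(IT,J)=20, d(IT,R)=59/2
iteration 3: select J,R (d=14); attach at lengths (7, 7); label the merged cluster JR
  updated: d(C,JR)=69/2, d(G,JR)=48, d(HU,JR)=111/4, d(IT,JR)=99/4
iteration 4: select C,G (d=18); attach at lengths (9, 9); label the merged cluster CG
  updated: d(CG,HU)=32, d(CG,IT)=97/4, d(CG,JR)=165/4
iteration 5: select CG,IT (d=97/4); attach at lengths (25/8, 57/8); label the merged cluster CGIT
  updated: d(CGIT,HU)=239/8, d(CGIT,JR)=33
iteration 6: select HU,JR (d=111/4); attach at lengths (91/8, 55/8); label the merged cluster HJRU
  updated: d(CGIT,HJRU)=503/16
iteration 7: select CGIT,HJRU (d=503/16); attach at lengths (115/32, 59/32); label the merged cluster CGHIJRTU
final tree: (((C:9,G:9):25/8,(I:5,T:5):57/8):115/32,((H:5/2,U:5/2):91/8,(J:7,R:7):55/8):59/32)
total length: 1295/16

(((C:9,G:9):25/8,(I:5,T:5):57/8):115/32,((H:5/2,U:5/2):91/8,(J:7,R:7):55/8):59/32)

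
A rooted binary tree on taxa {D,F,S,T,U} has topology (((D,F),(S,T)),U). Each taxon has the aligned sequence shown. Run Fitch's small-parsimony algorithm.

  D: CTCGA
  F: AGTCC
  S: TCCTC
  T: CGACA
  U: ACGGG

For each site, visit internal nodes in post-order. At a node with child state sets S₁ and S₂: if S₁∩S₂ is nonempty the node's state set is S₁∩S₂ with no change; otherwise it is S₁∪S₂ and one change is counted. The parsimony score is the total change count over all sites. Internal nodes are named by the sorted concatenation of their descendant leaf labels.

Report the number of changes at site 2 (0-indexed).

[col 0] DF: children D:{C}, F:{A} ∪→ {A,C}; cost 1
[col 0] ST: children S:{T}, T:{C} ∪→ {C,T}; cost 1
[col 0] DFST: children DF:{A,C}, ST:{C,T} ∩→ {C}; cost 0
[col 0] DFSTU: children DFST:{C}, U:{A} ∪→ {A,C}; cost 1
[col 1] DF: children D:{T}, F:{G} ∪→ {G,T}; cost 1
[col 1] ST: children S:{C}, T:{G} ∪→ {C,G}; cost 1
[col 1] DFST: children DF:{G,T}, ST:{C,G} ∩→ {G}; cost 0
[col 1] DFSTU: children DFST:{G}, U:{C} ∪→ {C,G}; cost 1
[col 2] DF: children D:{C}, F:{T} ∪→ {C,T}; cost 1
[col 2] ST: children S:{C}, T:{A} ∪→ {A,C}; cost 1
[col 2] DFST: children DF:{C,T}, ST:{A,C} ∩→ {C}; cost 0
[col 2] DFSTU: children DFST:{C}, U:{G} ∪→ {C,G}; cost 1
[col 3] DF: children D:{G}, F:{C} ∪→ {C,G}; cost 1
[col 3] ST: children S:{T}, T:{C} ∪→ {C,T}; cost 1
[col 3] DFST: children DF:{C,G}, ST:{C,T} ∩→ {C}; cost 0
[col 3] DFSTU: children DFST:{C}, U:{G} ∪→ {C,G}; cost 1
[col 4] DF: children D:{A}, F:{C} ∪→ {A,C}; cost 1
[col 4] ST: children S:{C}, T:{A} ∪→ {A,C}; cost 1
[col 4] DFST: children DF:{A,C}, ST:{A,C} ∩→ {A,C}; cost 0
[col 4] DFSTU: children DFST:{A,C}, U:{G} ∪→ {A,C,G}; cost 1
per-site changes: [3, 3, 3, 3, 3]; total = 15

3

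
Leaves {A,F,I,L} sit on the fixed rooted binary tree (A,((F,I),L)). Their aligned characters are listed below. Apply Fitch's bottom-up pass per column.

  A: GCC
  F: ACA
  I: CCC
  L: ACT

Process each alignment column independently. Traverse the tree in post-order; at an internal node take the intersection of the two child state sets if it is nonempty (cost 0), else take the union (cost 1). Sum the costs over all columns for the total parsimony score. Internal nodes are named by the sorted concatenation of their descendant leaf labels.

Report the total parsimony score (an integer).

site 0, node FI: F={A} ∪ I={C} → {A,C} (+1)
site 0, node FIL: FI={A,C} ∩ L={A} → {A} (+0)
site 0, node AFIL: A={G} ∪ FIL={A} → {A,G} (+1)
site 1, node FI: F={C} ∩ I={C} → {C} (+0)
site 1, node FIL: FI={C} ∩ L={C} → {C} (+0)
site 1, node AFIL: A={C} ∩ FIL={C} → {C} (+0)
site 2, node FI: F={A} ∪ I={C} → {A,C} (+1)
site 2, node FIL: FI={A,C} ∪ L={T} → {A,C,T} (+1)
site 2, node AFIL: A={C} ∩ FIL={A,C,T} → {C} (+0)
per-site changes: [2, 0, 2]; total = 4

4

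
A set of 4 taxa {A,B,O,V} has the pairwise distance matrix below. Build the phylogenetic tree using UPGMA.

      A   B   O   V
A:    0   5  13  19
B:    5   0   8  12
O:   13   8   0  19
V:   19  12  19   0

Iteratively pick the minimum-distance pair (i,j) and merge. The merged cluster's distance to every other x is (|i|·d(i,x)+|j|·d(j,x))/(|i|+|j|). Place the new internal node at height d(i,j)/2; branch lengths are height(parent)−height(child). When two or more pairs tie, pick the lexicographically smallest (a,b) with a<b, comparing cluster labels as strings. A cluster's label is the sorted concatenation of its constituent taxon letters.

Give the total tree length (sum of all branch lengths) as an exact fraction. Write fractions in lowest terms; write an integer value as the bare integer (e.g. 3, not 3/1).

1. join A+B (d=5) ⇒ AB; edges |A|=5/2, |B|=5/2
  updated: d(AB,O)=21/2, d(AB,V)=31/2
2. join AB+O (d=21/2) ⇒ ABO; edges |AB|=11/4, |O|=21/4
  updated: d(ABO,V)=50/3
3. join ABO+V (d=50/3) ⇒ ABOV; edges |ABO|=37/12, |V|=25/3
final tree: (((A:5/2,B:5/2):11/4,O:21/4):37/12,V:25/3)
total length: 293/12

293/12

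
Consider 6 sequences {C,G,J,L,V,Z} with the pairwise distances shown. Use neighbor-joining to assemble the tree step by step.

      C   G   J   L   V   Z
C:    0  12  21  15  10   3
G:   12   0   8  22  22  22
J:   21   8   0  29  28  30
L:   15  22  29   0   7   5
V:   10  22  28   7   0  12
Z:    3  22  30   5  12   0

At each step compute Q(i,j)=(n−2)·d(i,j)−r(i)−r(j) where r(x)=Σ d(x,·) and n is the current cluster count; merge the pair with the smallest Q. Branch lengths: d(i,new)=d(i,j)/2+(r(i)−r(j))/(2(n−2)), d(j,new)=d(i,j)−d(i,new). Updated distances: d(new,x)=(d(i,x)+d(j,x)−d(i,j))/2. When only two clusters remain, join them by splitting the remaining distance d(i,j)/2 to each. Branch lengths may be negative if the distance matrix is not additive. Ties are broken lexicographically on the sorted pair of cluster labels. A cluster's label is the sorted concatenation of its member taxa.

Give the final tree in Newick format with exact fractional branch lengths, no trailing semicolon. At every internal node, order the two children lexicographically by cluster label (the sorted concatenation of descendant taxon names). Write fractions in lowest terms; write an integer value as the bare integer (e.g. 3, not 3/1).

step 1: merge (G,J) at d=8, Q=-170; branch lengths G→1/4, J→31/4; new cluster GJ
  updated: d(C,GJ)=25/2, d(GJ,L)=43/2, d(GJ,V)=21, d(GJ,Z)=22
step 2: merge (C,GJ) at d=25/2, Q=-80; branch lengths C→1/6, GJ→37/3; new cluster CGJ
  updated: d(CGJ,L)=12, d(CGJ,V)=37/4, d(CGJ,Z)=25/4
step 3: merge (CGJ,Z) at d=25/4, Q=-153/4; branch lengths CGJ→67/16, Z→33/16; new cluster CGJZ
  updated: d(CGJZ,L)=43/8, d(CGJZ,V)=15/2
step 4: merge (CGJZ,L) at d=43/8, Q=-159/8; branch lengths CGJZ→47/16, L→39/16; new cluster CGJLZ
  updated: d(CGJLZ,V)=73/16
step 5: merge (CGJLZ,V) at d=73/16; branch lengths CGJLZ→73/32, V→73/32; new cluster CGJLVZ
final tree: ((((C:1/6,(G:1/4,J:31/4):37/3):67/16,Z:33/16):47/16,L:39/16):73/32,V:73/32)
total length: 587/16

((((C:1/6,(G:1/4,J:31/4):37/3):67/16,Z:33/16):47/16,L:39/16):73/32,V:73/32)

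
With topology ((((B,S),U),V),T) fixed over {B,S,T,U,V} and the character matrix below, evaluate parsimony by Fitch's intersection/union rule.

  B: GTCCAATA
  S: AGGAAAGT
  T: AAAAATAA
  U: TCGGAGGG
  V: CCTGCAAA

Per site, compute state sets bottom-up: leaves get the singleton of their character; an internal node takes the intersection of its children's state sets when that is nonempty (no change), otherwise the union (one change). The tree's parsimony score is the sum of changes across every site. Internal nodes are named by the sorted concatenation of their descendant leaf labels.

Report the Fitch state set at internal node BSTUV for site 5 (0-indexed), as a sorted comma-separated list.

A,T

BS@0: {G} ∪ {A} = {A,G} (union, +1)
BSU@0: {A,G} ∪ {T} = {A,G,T} (union, +1)
BSUV@0: {A,G,T} ∪ {C} = {A,C,G,T} (union, +1)
BSTUV@0: {A,C,G,T} ∩ {A} = {A} (intersection, +0)
BS@1: {T} ∪ {G} = {G,T} (union, +1)
BSU@1: {G,T} ∪ {C} = {C,G,T} (union, +1)
BSUV@1: {C,G,T} ∩ {C} = {C} (intersection, +0)
BSTUV@1: {C} ∪ {A} = {A,C} (union, +1)
BS@2: {C} ∪ {G} = {C,G} (union, +1)
BSU@2: {C,G} ∩ {G} = {G} (intersection, +0)
BSUV@2: {G} ∪ {T} = {G,T} (union, +1)
BSTUV@2: {G,T} ∪ {A} = {A,G,T} (union, +1)
BS@3: {C} ∪ {A} = {A,C} (union, +1)
BSU@3: {A,C} ∪ {G} = {A,C,G} (union, +1)
BSUV@3: {A,C,G} ∩ {G} = {G} (intersection, +0)
BSTUV@3: {G} ∪ {A} = {A,G} (union, +1)
BS@4: {A} ∩ {A} = {A} (intersection, +0)
BSU@4: {A} ∩ {A} = {A} (intersection, +0)
BSUV@4: {A} ∪ {C} = {A,C} (union, +1)
BSTUV@4: {A,C} ∩ {A} = {A} (intersection, +0)
BS@5: {A} ∩ {A} = {A} (intersection, +0)
BSU@5: {A} ∪ {G} = {A,G} (union, +1)
BSUV@5: {A,G} ∩ {A} = {A} (intersection, +0)
BSTUV@5: {A} ∪ {T} = {A,T} (union, +1)
BS@6: {T} ∪ {G} = {G,T} (union, +1)
BSU@6: {G,T} ∩ {G} = {G} (intersection, +0)
BSUV@6: {G} ∪ {A} = {A,G} (union, +1)
BSTUV@6: {A,G} ∩ {A} = {A} (intersection, +0)
BS@7: {A} ∪ {T} = {A,T} (union, +1)
BSU@7: {A,T} ∪ {G} = {A,G,T} (union, +1)
BSUV@7: {A,G,T} ∩ {A} = {A} (intersection, +0)
BSTUV@7: {A} ∩ {A} = {A} (intersection, +0)
per-site changes: [3, 3, 3, 3, 1, 2, 2, 2]; total = 19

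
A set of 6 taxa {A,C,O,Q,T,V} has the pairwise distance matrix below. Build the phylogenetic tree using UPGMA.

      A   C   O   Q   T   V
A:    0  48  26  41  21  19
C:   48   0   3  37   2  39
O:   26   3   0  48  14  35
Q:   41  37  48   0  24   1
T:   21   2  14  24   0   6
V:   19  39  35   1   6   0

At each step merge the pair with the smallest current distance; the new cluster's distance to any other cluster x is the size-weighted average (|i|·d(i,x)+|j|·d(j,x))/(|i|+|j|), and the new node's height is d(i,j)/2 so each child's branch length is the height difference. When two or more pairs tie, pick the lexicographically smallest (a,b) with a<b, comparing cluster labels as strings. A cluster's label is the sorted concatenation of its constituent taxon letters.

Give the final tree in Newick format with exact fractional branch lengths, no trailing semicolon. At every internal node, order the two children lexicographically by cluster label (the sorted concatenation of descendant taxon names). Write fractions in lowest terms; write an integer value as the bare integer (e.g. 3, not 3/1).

step 1: merge (Q,V) at d=1; branch lengths Q→1/2, V→1/2; new cluster QV
  updated: d(A,QV)=30, d(C,QV)=38, d(O,QV)=83/2, d(QV,T)=15
step 2: merge (C,T) at d=2; branch lengths C→1, T→1; new cluster CT
  updated: d(A,CT)=69/2, d(CT,O)=17/2, d(CT,QV)=53/2
step 3: merge (CT,O) at d=17/2; branch lengths CT→13/4, O→17/4; new cluster COT
  updated: d(A,COT)=95/3, d(COT,QV)=63/2
step 4: merge (A,QV) at d=30; branch lengths A→15, QV→29/2; new cluster AQV
  updated: d(AQV,COT)=284/9
step 5: merge (AQV,COT) at d=284/9; branch lengths AQV→7/9, COT→415/36; new cluster ACOQTV
final tree: ((A:15,(Q:1/2,V:1/2):29/2):7/9,((C:1,T:1):13/4,O:17/4):415/36)
total length: 1883/36

((A:15,(Q:1/2,V:1/2):29/2):7/9,((C:1,T:1):13/4,O:17/4):415/36)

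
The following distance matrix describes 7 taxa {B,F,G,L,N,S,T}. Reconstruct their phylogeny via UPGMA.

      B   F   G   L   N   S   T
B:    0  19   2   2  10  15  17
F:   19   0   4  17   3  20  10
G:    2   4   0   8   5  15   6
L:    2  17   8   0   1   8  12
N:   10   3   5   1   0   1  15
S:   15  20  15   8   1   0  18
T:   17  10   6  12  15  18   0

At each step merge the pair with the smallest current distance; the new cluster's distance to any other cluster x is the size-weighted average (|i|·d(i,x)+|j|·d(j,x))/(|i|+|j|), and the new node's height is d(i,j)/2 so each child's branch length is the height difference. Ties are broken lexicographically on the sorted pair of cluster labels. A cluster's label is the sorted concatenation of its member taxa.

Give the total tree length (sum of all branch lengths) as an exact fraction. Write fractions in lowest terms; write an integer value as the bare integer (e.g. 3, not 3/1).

1. join L+N (d=1) ⇒ LN; edges |L|=1/2, |N|=1/2
  updated: d(B,LN)=6, d(F,LN)=10, d(G,LN)=13/2, d(LN,S)=9/2, d(LN,T)=27/2
2. join B+G (d=2) ⇒ BG; edges |B|=1, |G|=1
  updated: d(BG,F)=23/2, d(BG,LN)=25/4, d(BG,S)=15, d(BG,T)=23/2
3. join LN+S (d=9/2) ⇒ LNS; edges |LN|=7/4, |S|=9/4
  updated: d(BG,LNS)=55/6, d(F,LNS)=40/3, d(LNS,T)=15
4. join BG+LNS (d=55/6) ⇒ BGLNS; edges |BG|=43/12, |LNS|=7/3
  updated: d(BGLNS,F)=63/5, d(BGLNS,T)=68/5
5. join F+T (d=10) ⇒ FT; edges |F|=5, |T|=5
  updated: d(BGLNS,FT)=131/10
6. join BGLNS+FT (d=131/10) ⇒ BFGLNST; edges |BGLNS|=59/30, |FT|=31/20
final tree: (((B:1,G:1):43/12,((L:1/2,N:1/2):7/4,S:9/4):7/3):59/30,(F:5,T:5):31/20)
total length: 793/30

793/30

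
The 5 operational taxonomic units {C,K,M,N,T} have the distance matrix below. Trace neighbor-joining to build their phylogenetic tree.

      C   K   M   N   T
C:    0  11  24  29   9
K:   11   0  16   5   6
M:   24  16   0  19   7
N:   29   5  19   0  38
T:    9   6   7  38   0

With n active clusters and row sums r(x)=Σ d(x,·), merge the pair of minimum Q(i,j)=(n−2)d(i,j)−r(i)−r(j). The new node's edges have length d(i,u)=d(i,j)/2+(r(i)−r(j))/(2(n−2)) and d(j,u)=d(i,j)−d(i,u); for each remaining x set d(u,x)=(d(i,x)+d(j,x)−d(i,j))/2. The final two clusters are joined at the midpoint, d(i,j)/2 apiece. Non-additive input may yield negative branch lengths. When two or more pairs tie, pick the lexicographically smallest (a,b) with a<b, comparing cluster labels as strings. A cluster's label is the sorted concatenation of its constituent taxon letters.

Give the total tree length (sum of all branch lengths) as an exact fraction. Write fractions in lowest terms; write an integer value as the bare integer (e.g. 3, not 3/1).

34

step 1: merge (K,N) at d=5, Q=-114; branch lengths K→-19/3, N→34/3; new cluster KN
  updated: d(C,KN)=35/2, d(KN,M)=15, d(KN,T)=39/2
step 2: merge (C,T) at d=9, Q=-68; branch lengths C→33/4, T→3/4; new cluster CT
  updated: d(CT,KN)=14, d(CT,M)=11
step 3: merge (CT,KN) at d=14, Q=-40; branch lengths CT→5, KN→9; new cluster CKNT
  updated: d(CKNT,M)=6
step 4: merge (CKNT,M) at d=6; branch lengths CKNT→3, M→3; new cluster CKMNT
final tree: (((C:33/4,T:3/4):5,(K:-19/3,N:34/3):9):3,M:3)
total length: 34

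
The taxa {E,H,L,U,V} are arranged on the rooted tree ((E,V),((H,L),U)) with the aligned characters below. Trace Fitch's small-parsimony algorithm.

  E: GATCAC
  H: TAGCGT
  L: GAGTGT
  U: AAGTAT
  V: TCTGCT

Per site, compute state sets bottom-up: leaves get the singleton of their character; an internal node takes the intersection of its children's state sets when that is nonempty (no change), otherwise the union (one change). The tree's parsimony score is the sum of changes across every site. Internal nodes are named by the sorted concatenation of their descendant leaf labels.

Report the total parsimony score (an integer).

site 0, node EV: E={G} ∪ V={T} → {G,T} (+1)
site 0, node HL: H={T} ∪ L={G} → {G,T} (+1)
site 0, node HLU: HL={G,T} ∪ U={A} → {A,G,T} (+1)
site 0, node EHLUV: EV={G,T} ∩ HLU={A,G,T} → {G,T} (+0)
site 1, node EV: E={A} ∪ V={C} → {A,C} (+1)
site 1, node HL: H={A} ∩ L={A} → {A} (+0)
site 1, node HLU: HL={A} ∩ U={A} → {A} (+0)
site 1, node EHLUV: EV={A,C} ∩ HLU={A} → {A} (+0)
site 2, node EV: E={T} ∩ V={T} → {T} (+0)
site 2, node HL: H={G} ∩ L={G} → {G} (+0)
site 2, node HLU: HL={G} ∩ U={G} → {G} (+0)
site 2, node EHLUV: EV={T} ∪ HLU={G} → {G,T} (+1)
site 3, node EV: E={C} ∪ V={G} → {C,G} (+1)
site 3, node HL: H={C} ∪ L={T} → {C,T} (+1)
site 3, node HLU: HL={C,T} ∩ U={T} → {T} (+0)
site 3, node EHLUV: EV={C,G} ∪ HLU={T} → {C,G,T} (+1)
site 4, node EV: E={A} ∪ V={C} → {A,C} (+1)
site 4, node HL: H={G} ∩ L={G} → {G} (+0)
site 4, node HLU: HL={G} ∪ U={A} → {A,G} (+1)
site 4, node EHLUV: EV={A,C} ∩ HLU={A,G} → {A} (+0)
site 5, node EV: E={C} ∪ V={T} → {C,T} (+1)
site 5, node HL: H={T} ∩ L={T} → {T} (+0)
site 5, node HLU: HL={T} ∩ U={T} → {T} (+0)
site 5, node EHLUV: EV={C,T} ∩ HLU={T} → {T} (+0)
per-site changes: [3, 1, 1, 3, 2, 1]; total = 11

11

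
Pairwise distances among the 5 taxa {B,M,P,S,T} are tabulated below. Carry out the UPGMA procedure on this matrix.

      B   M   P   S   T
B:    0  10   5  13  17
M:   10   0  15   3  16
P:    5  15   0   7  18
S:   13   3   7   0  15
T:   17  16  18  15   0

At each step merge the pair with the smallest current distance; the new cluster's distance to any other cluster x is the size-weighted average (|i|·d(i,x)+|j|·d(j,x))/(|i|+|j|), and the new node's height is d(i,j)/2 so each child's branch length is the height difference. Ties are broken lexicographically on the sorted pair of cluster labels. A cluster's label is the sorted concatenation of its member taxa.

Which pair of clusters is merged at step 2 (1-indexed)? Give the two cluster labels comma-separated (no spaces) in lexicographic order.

iteration 1: select M,S (d=3); attach at lengths (3/2, 3/2); label the merged cluster MS
  updated: d(B,MS)=23/2, d(MS,P)=11, d(MS,T)=31/2
iteration 2: select B,P (d=5); attach at lengths (5/2, 5/2); label the merged cluster BP
  updated: d(BP,MS)=45/4, d(BP,T)=35/2
iteration 3: select BP,MS (d=45/4); attach at lengths (25/8, 33/8); label the merged cluster BMPS
  updated: d(BMPS,T)=33/2
iteration 4: select BMPS,T (d=33/2); attach at lengths (21/8, 33/4); label the merged cluster BMPST
final tree: (((B:5/2,P:5/2):25/8,(M:3/2,S:3/2):33/8):21/8,T:33/4)
total length: 209/8

B,P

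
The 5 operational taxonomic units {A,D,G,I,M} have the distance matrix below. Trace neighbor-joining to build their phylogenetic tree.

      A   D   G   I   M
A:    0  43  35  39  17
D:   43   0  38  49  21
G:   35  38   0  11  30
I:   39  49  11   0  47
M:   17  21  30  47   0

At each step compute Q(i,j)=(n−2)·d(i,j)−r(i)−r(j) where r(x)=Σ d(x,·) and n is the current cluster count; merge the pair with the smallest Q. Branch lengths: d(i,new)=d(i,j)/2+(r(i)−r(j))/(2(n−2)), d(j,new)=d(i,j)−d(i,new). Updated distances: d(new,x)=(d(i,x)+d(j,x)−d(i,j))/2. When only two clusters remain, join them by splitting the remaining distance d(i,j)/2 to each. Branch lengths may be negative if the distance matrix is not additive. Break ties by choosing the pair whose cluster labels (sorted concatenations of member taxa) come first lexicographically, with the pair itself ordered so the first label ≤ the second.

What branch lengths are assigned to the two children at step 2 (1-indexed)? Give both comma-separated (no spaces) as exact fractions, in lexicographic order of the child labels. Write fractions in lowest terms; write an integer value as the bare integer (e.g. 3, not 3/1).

13,37/2

iteration 1: select G,I (d=11, Q=-227); attach at lengths (1/6, 65/6); label the merged cluster GI
  updated: d(A,GI)=63/2, d(D,GI)=38, d(GI,M)=33
iteration 2: select A,GI (d=63/2, Q=-131); attach at lengths (13, 37/2); label the merged cluster AGI
  updated: d(AGI,D)=99/4, d(AGI,M)=37/4
iteration 3: select AGI,D (d=99/4, Q=-55); attach at lengths (13/2, 73/4); label the merged cluster ADGI
  updated: d(ADGI,M)=11/4
iteration 4: select ADGI,M (d=11/4); attach at lengths (11/8, 11/8); label the merged cluster ADGIM
final tree: (((A:13,(G:1/6,I:65/6):37/2):13/2,D:73/4):11/8,M:11/8)
total length: 70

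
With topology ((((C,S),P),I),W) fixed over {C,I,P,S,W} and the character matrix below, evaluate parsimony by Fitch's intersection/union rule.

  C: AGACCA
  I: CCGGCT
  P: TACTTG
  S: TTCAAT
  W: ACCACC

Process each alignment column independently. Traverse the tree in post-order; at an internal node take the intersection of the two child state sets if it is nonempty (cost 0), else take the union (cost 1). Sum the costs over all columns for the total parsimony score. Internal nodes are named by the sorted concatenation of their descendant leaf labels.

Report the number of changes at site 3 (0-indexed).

3

site 0, node CS: C={A} ∪ S={T} → {A,T} (+1)
site 0, node CPS: CS={A,T} ∩ P={T} → {T} (+0)
site 0, node CIPS: CPS={T} ∪ I={C} → {C,T} (+1)
site 0, node CIPSW: CIPS={C,T} ∪ W={A} → {A,C,T} (+1)
site 1, node CS: C={G} ∪ S={T} → {G,T} (+1)
site 1, node CPS: CS={G,T} ∪ P={A} → {A,G,T} (+1)
site 1, node CIPS: CPS={A,G,T} ∪ I={C} → {A,C,G,T} (+1)
site 1, node CIPSW: CIPS={A,C,G,T} ∩ W={C} → {C} (+0)
site 2, node CS: C={A} ∪ S={C} → {A,C} (+1)
site 2, node CPS: CS={A,C} ∩ P={C} → {C} (+0)
site 2, node CIPS: CPS={C} ∪ I={G} → {C,G} (+1)
site 2, node CIPSW: CIPS={C,G} ∩ W={C} → {C} (+0)
site 3, node CS: C={C} ∪ S={A} → {A,C} (+1)
site 3, node CPS: CS={A,C} ∪ P={T} → {A,C,T} (+1)
site 3, node CIPS: CPS={A,C,T} ∪ I={G} → {A,C,G,T} (+1)
site 3, node CIPSW: CIPS={A,C,G,T} ∩ W={A} → {A} (+0)
site 4, node CS: C={C} ∪ S={A} → {A,C} (+1)
site 4, node CPS: CS={A,C} ∪ P={T} → {A,C,T} (+1)
site 4, node CIPS: CPS={A,C,T} ∩ I={C} → {C} (+0)
site 4, node CIPSW: CIPS={C} ∩ W={C} → {C} (+0)
site 5, node CS: C={A} ∪ S={T} → {A,T} (+1)
site 5, node CPS: CS={A,T} ∪ P={G} → {A,G,T} (+1)
site 5, node CIPS: CPS={A,G,T} ∩ I={T} → {T} (+0)
site 5, node CIPSW: CIPS={T} ∪ W={C} → {C,T} (+1)
per-site changes: [3, 3, 2, 3, 2, 3]; total = 16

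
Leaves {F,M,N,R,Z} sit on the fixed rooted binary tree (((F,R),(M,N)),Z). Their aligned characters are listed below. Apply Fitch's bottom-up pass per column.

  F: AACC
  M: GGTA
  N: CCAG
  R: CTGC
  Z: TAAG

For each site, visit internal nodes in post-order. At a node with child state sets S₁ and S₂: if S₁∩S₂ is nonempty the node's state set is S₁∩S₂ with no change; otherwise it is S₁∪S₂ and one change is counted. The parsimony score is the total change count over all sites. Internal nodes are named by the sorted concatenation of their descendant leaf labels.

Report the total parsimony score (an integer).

11

site 0, node FR: F={A} ∪ R={C} → {A,C} (+1)
site 0, node MN: M={G} ∪ N={C} → {C,G} (+1)
site 0, node FMNR: FR={A,C} ∩ MN={C,G} → {C} (+0)
site 0, node FMNRZ: FMNR={C} ∪ Z={T} → {C,T} (+1)
site 1, node FR: F={A} ∪ R={T} → {A,T} (+1)
site 1, node MN: M={G} ∪ N={C} → {C,G} (+1)
site 1, node FMNR: FR={A,T} ∪ MN={C,G} → {A,C,G,T} (+1)
site 1, node FMNRZ: FMNR={A,C,G,T} ∩ Z={A} → {A} (+0)
site 2, node FR: F={C} ∪ R={G} → {C,G} (+1)
site 2, node MN: M={T} ∪ N={A} → {A,T} (+1)
site 2, node FMNR: FR={C,G} ∪ MN={A,T} → {A,C,G,T} (+1)
site 2, node FMNRZ: FMNR={A,C,G,T} ∩ Z={A} → {A} (+0)
site 3, node FR: F={C} ∩ R={C} → {C} (+0)
site 3, node MN: M={A} ∪ N={G} → {A,G} (+1)
site 3, node FMNR: FR={C} ∪ MN={A,G} → {A,C,G} (+1)
site 3, node FMNRZ: FMNR={A,C,G} ∩ Z={G} → {G} (+0)
per-site changes: [3, 3, 3, 2]; total = 11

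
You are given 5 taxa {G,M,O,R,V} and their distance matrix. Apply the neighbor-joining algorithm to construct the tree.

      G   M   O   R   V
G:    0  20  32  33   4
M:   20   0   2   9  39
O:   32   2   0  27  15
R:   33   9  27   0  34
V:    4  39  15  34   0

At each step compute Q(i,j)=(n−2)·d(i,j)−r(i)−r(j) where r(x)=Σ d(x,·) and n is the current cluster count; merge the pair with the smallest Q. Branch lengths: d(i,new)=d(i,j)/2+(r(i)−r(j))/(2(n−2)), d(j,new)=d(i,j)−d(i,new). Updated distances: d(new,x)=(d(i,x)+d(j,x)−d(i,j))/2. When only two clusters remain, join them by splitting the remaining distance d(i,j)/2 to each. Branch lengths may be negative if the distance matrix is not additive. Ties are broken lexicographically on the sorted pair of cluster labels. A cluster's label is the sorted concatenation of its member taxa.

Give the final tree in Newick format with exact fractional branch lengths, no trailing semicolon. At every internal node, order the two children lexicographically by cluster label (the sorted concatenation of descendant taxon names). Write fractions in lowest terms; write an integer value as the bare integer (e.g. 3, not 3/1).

((((G:3/2,V:5/2):73/4,O:13/4):27/4,M:-11/4):47/8,R:47/8)

step 1: merge (G,V) at d=4, Q=-169; branch lengths G→3/2, V→5/2; new cluster GV
  updated: d(GV,M)=55/2, d(GV,O)=43/2, d(GV,R)=63/2
step 2: merge (GV,O) at d=43/2, Q=-88; branch lengths GV→73/4, O→13/4; new cluster GOV
  updated: d(GOV,M)=4, d(GOV,R)=37/2
step 3: merge (GOV,M) at d=4, Q=-63/2; branch lengths GOV→27/4, M→-11/4; new cluster GMOV
  updated: d(GMOV,R)=47/4
step 4: merge (GMOV,R) at d=47/4; branch lengths GMOV→47/8, R→47/8; new cluster GMORV
final tree: ((((G:3/2,V:5/2):73/4,O:13/4):27/4,M:-11/4):47/8,R:47/8)
total length: 165/4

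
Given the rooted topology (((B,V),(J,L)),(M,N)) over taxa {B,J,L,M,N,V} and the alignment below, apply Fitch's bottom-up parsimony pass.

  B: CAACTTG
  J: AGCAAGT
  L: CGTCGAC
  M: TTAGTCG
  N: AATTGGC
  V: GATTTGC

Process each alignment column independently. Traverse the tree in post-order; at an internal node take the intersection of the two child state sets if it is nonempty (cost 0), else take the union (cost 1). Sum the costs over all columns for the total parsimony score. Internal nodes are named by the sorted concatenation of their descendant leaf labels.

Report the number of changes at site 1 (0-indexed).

2

[col 0] BV: children B:{C}, V:{G} ∪→ {C,G}; cost 1
[col 0] JL: children J:{A}, L:{C} ∪→ {A,C}; cost 1
[col 0] BJLV: children BV:{C,G}, JL:{A,C} ∩→ {C}; cost 0
[col 0] MN: children M:{T}, N:{A} ∪→ {A,T}; cost 1
[col 0] BJLMNV: children BJLV:{C}, MN:{A,T} ∪→ {A,C,T}; cost 1
[col 1] BV: children B:{A}, V:{A} ∩→ {A}; cost 0
[col 1] JL: children J:{G}, L:{G} ∩→ {G}; cost 0
[col 1] BJLV: children BV:{A}, JL:{G} ∪→ {A,G}; cost 1
[col 1] MN: children M:{T}, N:{A} ∪→ {A,T}; cost 1
[col 1] BJLMNV: children BJLV:{A,G}, MN:{A,T} ∩→ {A}; cost 0
[col 2] BV: children B:{A}, V:{T} ∪→ {A,T}; cost 1
[col 2] JL: children J:{C}, L:{T} ∪→ {C,T}; cost 1
[col 2] BJLV: children BV:{A,T}, JL:{C,T} ∩→ {T}; cost 0
[col 2] MN: children M:{A}, N:{T} ∪→ {A,T}; cost 1
[col 2] BJLMNV: children BJLV:{T}, MN:{A,T} ∩→ {T}; cost 0
[col 3] BV: children B:{C}, V:{T} ∪→ {C,T}; cost 1
[col 3] JL: children J:{A}, L:{C} ∪→ {A,C}; cost 1
[col 3] BJLV: children BV:{C,T}, JL:{A,C} ∩→ {C}; cost 0
[col 3] MN: children M:{G}, N:{T} ∪→ {G,T}; cost 1
[col 3] BJLMNV: children BJLV:{C}, MN:{G,T} ∪→ {C,G,T}; cost 1
[col 4] BV: children B:{T}, V:{T} ∩→ {T}; cost 0
[col 4] JL: children J:{A}, L:{G} ∪→ {A,G}; cost 1
[col 4] BJLV: children BV:{T}, JL:{A,G} ∪→ {A,G,T}; cost 1
[col 4] MN: children M:{T}, N:{G} ∪→ {G,T}; cost 1
[col 4] BJLMNV: children BJLV:{A,G,T}, MN:{G,T} ∩→ {G,T}; cost 0
[col 5] BV: children B:{T}, V:{G} ∪→ {G,T}; cost 1
[col 5] JL: children J:{G}, L:{A} ∪→ {A,G}; cost 1
[col 5] BJLV: children BV:{G,T}, JL:{A,G} ∩→ {G}; cost 0
[col 5] MN: children M:{C}, N:{G} ∪→ {C,G}; cost 1
[col 5] BJLMNV: children BJLV:{G}, MN:{C,G} ∩→ {G}; cost 0
[col 6] BV: children B:{G}, V:{C} ∪→ {C,G}; cost 1
[col 6] JL: children J:{T}, L:{C} ∪→ {C,T}; cost 1
[col 6] BJLV: children BV:{C,G}, JL:{C,T} ∩→ {C}; cost 0
[col 6] MN: children M:{G}, N:{C} ∪→ {C,G}; cost 1
[col 6] BJLMNV: children BJLV:{C}, MN:{C,G} ∩→ {C}; cost 0
per-site changes: [4, 2, 3, 4, 3, 3, 3]; total = 22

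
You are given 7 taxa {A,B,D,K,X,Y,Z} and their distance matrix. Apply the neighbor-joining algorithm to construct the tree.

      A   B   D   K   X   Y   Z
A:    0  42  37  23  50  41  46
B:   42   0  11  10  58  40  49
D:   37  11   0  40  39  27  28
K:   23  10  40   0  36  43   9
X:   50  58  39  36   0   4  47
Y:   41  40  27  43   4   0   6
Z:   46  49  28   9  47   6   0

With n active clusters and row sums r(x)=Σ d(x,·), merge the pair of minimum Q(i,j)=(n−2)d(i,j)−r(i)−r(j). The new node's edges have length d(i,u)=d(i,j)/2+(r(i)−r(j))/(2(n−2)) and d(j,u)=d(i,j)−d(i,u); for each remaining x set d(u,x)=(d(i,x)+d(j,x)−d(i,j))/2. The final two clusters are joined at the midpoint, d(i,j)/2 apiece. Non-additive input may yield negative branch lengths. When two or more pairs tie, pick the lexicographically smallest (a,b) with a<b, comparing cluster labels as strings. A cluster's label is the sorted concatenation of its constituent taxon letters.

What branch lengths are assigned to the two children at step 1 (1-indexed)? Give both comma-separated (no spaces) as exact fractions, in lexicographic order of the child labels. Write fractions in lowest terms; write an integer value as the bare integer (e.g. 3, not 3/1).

step 1: merge (X,Y) at d=4, Q=-375; branch lengths X→93/10, Y→-53/10; new cluster XY
  updated: d(A,XY)=87/2, d(B,XY)=47, d(D,XY)=31, d(K,XY)=75/2, d(XY,Z)=49/2
step 2: merge (B,D) at d=11, Q=-262; branch lengths B→7, D→4; new cluster BD
  updated: d(A,BD)=34, d(BD,K)=39/2, d(BD,XY)=67/2, d(BD,Z)=33
step 3: merge (XY,Z) at d=49/2, Q=-178; branch lengths XY→50/3, Z→47/6; new cluster XYZ
  updated: d(A,XYZ)=65/2, d(BD,XYZ)=21, d(K,XYZ)=11
step 4: merge (A,K) at d=23, Q=-97; branch lengths A→41/2, K→5/2; new cluster AK
  updated: d(AK,BD)=61/4, d(AK,XYZ)=41/4
step 5: merge (AK,BD) at d=61/4, Q=-93/2; branch lengths AK→9/4, BD→13; new cluster ABDK
  updated: d(ABDK,XYZ)=8
step 6: merge (ABDK,XYZ) at d=8; branch lengths ABDK→4, XYZ→4; new cluster ABDKXYZ
final tree: (((A:41/2,K:5/2):9/4,(B:7,D:4):13):4,((X:93/10,Y:-53/10):50/3,Z:47/6):4)
total length: 343/4

93/10,-53/10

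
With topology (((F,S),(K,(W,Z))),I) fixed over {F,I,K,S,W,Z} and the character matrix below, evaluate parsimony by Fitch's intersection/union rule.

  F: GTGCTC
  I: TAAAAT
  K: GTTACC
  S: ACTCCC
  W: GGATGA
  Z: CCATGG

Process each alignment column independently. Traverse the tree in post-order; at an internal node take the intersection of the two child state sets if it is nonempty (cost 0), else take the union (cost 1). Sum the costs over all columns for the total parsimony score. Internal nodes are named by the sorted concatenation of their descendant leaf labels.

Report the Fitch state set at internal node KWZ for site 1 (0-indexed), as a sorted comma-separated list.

FS@0: {G} ∪ {A} = {A,G} (union, +1)
WZ@0: {G} ∪ {C} = {C,G} (union, +1)
KWZ@0: {G} ∩ {C,G} = {G} (intersection, +0)
FKSWZ@0: {A,G} ∩ {G} = {G} (intersection, +0)
FIKSWZ@0: {G} ∪ {T} = {G,T} (union, +1)
FS@1: {T} ∪ {C} = {C,T} (union, +1)
WZ@1: {G} ∪ {C} = {C,G} (union, +1)
KWZ@1: {T} ∪ {C,G} = {C,G,T} (union, +1)
FKSWZ@1: {C,T} ∩ {C,G,T} = {C,T} (intersection, +0)
FIKSWZ@1: {C,T} ∪ {A} = {A,C,T} (union, +1)
FS@2: {G} ∪ {T} = {G,T} (union, +1)
WZ@2: {A} ∩ {A} = {A} (intersection, +0)
KWZ@2: {T} ∪ {A} = {A,T} (union, +1)
FKSWZ@2: {G,T} ∩ {A,T} = {T} (intersection, +0)
FIKSWZ@2: {T} ∪ {A} = {A,T} (union, +1)
FS@3: {C} ∩ {C} = {C} (intersection, +0)
WZ@3: {T} ∩ {T} = {T} (intersection, +0)
KWZ@3: {A} ∪ {T} = {A,T} (union, +1)
FKSWZ@3: {C} ∪ {A,T} = {A,C,T} (union, +1)
FIKSWZ@3: {A,C,T} ∩ {A} = {A} (intersection, +0)
FS@4: {T} ∪ {C} = {C,T} (union, +1)
WZ@4: {G} ∩ {G} = {G} (intersection, +0)
KWZ@4: {C} ∪ {G} = {C,G} (union, +1)
FKSWZ@4: {C,T} ∩ {C,G} = {C} (intersection, +0)
FIKSWZ@4: {C} ∪ {A} = {A,C} (union, +1)
FS@5: {C} ∩ {C} = {C} (intersection, +0)
WZ@5: {A} ∪ {G} = {A,G} (union, +1)
KWZ@5: {C} ∪ {A,G} = {A,C,G} (union, +1)
FKSWZ@5: {C} ∩ {A,C,G} = {C} (intersection, +0)
FIKSWZ@5: {C} ∪ {T} = {C,T} (union, +1)
per-site changes: [3, 4, 3, 2, 3, 3]; total = 18

C,G,T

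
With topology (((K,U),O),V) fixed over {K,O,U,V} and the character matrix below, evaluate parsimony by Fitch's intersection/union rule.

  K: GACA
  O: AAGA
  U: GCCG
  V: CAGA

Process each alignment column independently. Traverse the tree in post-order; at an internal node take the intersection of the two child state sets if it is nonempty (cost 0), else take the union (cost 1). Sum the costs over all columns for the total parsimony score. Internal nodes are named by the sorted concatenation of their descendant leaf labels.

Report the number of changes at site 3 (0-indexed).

1

[col 0] KU: children K:{G}, U:{G} ∩→ {G}; cost 0
[col 0] KOU: children KU:{G}, O:{A} ∪→ {A,G}; cost 1
[col 0] KOUV: children KOU:{A,G}, V:{C} ∪→ {A,C,G}; cost 1
[col 1] KU: children K:{A}, U:{C} ∪→ {A,C}; cost 1
[col 1] KOU: children KU:{A,C}, O:{A} ∩→ {A}; cost 0
[col 1] KOUV: children KOU:{A}, V:{A} ∩→ {A}; cost 0
[col 2] KU: children K:{C}, U:{C} ∩→ {C}; cost 0
[col 2] KOU: children KU:{C}, O:{G} ∪→ {C,G}; cost 1
[col 2] KOUV: children KOU:{C,G}, V:{G} ∩→ {G}; cost 0
[col 3] KU: children K:{A}, U:{G} ∪→ {A,G}; cost 1
[col 3] KOU: children KU:{A,G}, O:{A} ∩→ {A}; cost 0
[col 3] KOUV: children KOU:{A}, V:{A} ∩→ {A}; cost 0
per-site changes: [2, 1, 1, 1]; total = 5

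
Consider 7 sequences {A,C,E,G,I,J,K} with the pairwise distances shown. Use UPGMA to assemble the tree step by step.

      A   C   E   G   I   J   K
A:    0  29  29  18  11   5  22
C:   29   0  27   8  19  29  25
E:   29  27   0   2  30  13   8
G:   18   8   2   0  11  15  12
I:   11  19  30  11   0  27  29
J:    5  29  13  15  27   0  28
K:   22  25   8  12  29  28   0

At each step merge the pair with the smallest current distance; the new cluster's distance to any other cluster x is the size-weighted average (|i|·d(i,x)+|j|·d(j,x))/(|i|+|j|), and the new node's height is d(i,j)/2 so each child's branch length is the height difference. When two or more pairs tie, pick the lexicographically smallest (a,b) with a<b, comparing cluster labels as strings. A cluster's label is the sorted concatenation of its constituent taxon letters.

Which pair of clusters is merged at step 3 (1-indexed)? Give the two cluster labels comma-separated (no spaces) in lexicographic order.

step 1: merge (E,G) at d=2; branch lengths E→1, G→1; new cluster EG
  updated: d(A,EG)=47/2, d(C,EG)=35/2, d(EG,I)=41/2, d(EG,J)=14, d(EG,K)=10
step 2: merge (A,J) at d=5; branch lengths A→5/2, J→5/2; new cluster AJ
  updated: d(AJ,C)=29, d(AJ,EG)=75/4, d(AJ,I)=19, d(AJ,K)=25
step 3: merge (EG,K) at d=10; branch lengths EG→4, K→5; new cluster EGK
  updated: d(AJ,EGK)=125/6, d(C,EGK)=20, d(EGK,I)=70/3
step 4: merge (AJ,I) at d=19; branch lengths AJ→7, I→19/2; new cluster AIJ
  updated: d(AIJ,C)=77/3, d(AIJ,EGK)=65/3
step 5: merge (C,EGK) at d=20; branch lengths C→10, EGK→5; new cluster CEGK
  updated: d(AIJ,CEGK)=68/3
step 6: merge (AIJ,CEGK) at d=68/3; branch lengths AIJ→11/6, CEGK→4/3; new cluster ACEGIJK
final tree: (((A:5/2,J:5/2):7,I:19/2):11/6,(C:10,((E:1,G:1):4,K:5):5):4/3)
total length: 152/3

EG,K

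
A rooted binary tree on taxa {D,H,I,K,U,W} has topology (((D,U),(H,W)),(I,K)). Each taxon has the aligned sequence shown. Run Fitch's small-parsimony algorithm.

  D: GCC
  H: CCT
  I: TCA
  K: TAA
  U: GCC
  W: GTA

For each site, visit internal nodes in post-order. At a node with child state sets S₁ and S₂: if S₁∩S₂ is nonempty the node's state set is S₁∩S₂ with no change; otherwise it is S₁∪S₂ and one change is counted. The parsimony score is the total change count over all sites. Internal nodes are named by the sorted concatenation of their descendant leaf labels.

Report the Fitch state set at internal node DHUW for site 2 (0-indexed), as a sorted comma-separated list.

A,C,T

site 0, node DU: D={G} ∩ U={G} → {G} (+0)
site 0, node HW: H={C} ∪ W={G} → {C,G} (+1)
site 0, node DHUW: DU={G} ∩ HW={C,G} → {G} (+0)
site 0, node IK: I={T} ∩ K={T} → {T} (+0)
site 0, node DHIKUW: DHUW={G} ∪ IK={T} → {G,T} (+1)
site 1, node DU: D={C} ∩ U={C} → {C} (+0)
site 1, node HW: H={C} ∪ W={T} → {C,T} (+1)
site 1, node DHUW: DU={C} ∩ HW={C,T} → {C} (+0)
site 1, node IK: I={C} ∪ K={A} → {A,C} (+1)
site 1, node DHIKUW: DHUW={C} ∩ IK={A,C} → {C} (+0)
site 2, node DU: D={C} ∩ U={C} → {C} (+0)
site 2, node HW: H={T} ∪ W={A} → {A,T} (+1)
site 2, node DHUW: DU={C} ∪ HW={A,T} → {A,C,T} (+1)
site 2, node IK: I={A} ∩ K={A} → {A} (+0)
site 2, node DHIKUW: DHUW={A,C,T} ∩ IK={A} → {A} (+0)
per-site changes: [2, 2, 2]; total = 6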